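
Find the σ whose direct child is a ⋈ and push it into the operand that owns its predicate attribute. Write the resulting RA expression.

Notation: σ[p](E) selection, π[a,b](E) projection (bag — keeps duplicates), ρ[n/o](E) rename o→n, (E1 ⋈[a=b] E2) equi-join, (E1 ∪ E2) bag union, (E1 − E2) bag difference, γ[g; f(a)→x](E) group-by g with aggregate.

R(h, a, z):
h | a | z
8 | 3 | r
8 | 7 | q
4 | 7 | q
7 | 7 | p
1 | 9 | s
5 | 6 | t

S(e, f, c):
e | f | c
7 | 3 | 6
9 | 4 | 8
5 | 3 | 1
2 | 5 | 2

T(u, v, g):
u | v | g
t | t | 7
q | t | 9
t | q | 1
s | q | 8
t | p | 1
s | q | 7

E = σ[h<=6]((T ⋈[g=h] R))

σ filters on h, owned by the right side.
E' = (T ⋈[g=h] σ[h<=6](R))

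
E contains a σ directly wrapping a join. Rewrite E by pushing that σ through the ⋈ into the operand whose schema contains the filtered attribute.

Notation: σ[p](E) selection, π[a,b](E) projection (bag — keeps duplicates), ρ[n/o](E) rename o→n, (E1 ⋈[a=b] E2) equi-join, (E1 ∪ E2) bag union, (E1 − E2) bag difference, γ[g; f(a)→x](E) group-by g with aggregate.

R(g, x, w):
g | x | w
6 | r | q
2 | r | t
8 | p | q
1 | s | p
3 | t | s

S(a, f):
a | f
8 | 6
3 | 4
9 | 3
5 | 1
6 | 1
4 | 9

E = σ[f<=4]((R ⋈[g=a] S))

σ filters on f, owned by the right side.
E' = (R ⋈[g=a] σ[f<=4](S))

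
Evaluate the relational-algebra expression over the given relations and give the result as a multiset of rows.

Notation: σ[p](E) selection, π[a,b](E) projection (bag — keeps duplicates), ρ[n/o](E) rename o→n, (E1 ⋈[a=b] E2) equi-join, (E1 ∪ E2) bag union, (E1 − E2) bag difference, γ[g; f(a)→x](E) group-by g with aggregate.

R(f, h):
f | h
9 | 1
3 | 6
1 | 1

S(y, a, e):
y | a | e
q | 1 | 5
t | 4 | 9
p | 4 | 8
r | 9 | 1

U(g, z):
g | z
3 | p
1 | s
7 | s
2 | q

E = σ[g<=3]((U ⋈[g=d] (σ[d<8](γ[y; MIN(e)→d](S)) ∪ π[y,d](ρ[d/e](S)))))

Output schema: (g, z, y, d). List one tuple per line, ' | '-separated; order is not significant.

Subexpression sizes:
  U → 4
  S → 4
  γ[y; MIN(e)→d](S) → 4
  σ[d<8](γ[y; MIN(e)→d](S)) → 2
  S → 4
  ρ[d/e](S) → 4
  π[y,d](ρ[d/e](S)) → 4
  (σ[d<8](γ[y; MIN(e)→d](S)) ∪ π[y,d](ρ[d/e](S))) → 6
  (U ⋈[g=d] (σ[d<8](γ[y; MIN(e)→d](S)) ∪ π[y,d](ρ[d/e](S)))) → 2
  σ[g<=3]((U ⋈[g=d] (σ[d<8](γ[y; MIN(e)→d](S)) ∪ π[y,d](ρ[d/e](S))))) → 2

== RESULT ==
g | z | y | d
1 | s | r | 1
1 | s | r | 1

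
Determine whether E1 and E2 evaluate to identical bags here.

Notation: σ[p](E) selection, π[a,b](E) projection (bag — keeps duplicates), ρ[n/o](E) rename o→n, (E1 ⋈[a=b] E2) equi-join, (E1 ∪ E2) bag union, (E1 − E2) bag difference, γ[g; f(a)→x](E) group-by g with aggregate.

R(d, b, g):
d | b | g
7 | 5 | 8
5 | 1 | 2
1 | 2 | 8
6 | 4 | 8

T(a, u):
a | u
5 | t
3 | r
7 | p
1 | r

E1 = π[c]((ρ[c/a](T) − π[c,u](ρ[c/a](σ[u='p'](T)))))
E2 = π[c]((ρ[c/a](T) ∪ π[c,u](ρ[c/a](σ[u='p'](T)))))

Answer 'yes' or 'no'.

E1 subexpression sizes:
  T → 4
  ρ[c/a](T) → 4
  T → 4
  σ[u='p'](T) → 1
  ρ[c/a](σ[u='p'](T)) → 1
  π[c,u](ρ[c/a](σ[u='p'](T))) → 1
  (ρ[c/a](T) − π[c,u](ρ[c/a](σ[u='p'](T)))) → 3
  π[c]((ρ[c/a](T) − π[c,u](ρ[c/a](σ[u='p'](T))))) → 3
E2 subexpression sizes:
  T → 4
  ρ[c/a](T) → 4
  T → 4
  σ[u='p'](T) → 1
  ρ[c/a](σ[u='p'](T)) → 1
  π[c,u](ρ[c/a](σ[u='p'](T))) → 1
  (ρ[c/a](T) ∪ π[c,u](ρ[c/a](σ[u='p'](T)))) → 5
  π[c]((ρ[c/a](T) ∪ π[c,u](ρ[c/a](σ[u='p'](T))))) → 5

E1 result:
c
1
3
5
E2 result:
c
1
3
5
7
7
Witness: (7,) appears 0× in E1 but 2× in E2.

no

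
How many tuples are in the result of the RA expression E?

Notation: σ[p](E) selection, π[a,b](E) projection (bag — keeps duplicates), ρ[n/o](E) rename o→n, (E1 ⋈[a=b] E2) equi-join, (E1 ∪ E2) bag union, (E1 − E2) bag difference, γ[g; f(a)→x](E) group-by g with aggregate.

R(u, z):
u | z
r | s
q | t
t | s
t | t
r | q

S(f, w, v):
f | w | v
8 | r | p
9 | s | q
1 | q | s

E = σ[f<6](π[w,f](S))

Per-node cardinality:
  S → 3
  π[w,f](S) → 3
  σ[f<6](π[w,f](S)) → 1

|E| = 1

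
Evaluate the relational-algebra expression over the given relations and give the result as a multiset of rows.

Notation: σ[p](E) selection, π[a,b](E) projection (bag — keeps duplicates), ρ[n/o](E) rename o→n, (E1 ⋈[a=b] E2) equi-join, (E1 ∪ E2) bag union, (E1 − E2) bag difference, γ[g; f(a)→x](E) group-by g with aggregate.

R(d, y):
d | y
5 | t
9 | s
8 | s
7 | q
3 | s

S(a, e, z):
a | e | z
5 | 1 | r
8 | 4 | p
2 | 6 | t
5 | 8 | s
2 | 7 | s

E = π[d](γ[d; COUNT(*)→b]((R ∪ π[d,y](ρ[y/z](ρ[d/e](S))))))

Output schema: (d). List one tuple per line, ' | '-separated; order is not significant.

Row counts bottom-up:
  R → 5
  S → 5
  ρ[d/e](S) → 5
  ρ[y/z](ρ[d/e](S)) → 5
  π[d,y](ρ[y/z](ρ[d/e](S))) → 5
  (R ∪ π[d,y](ρ[y/z](ρ[d/e](S)))) → 10
  γ[d; COUNT(*)→b]((R ∪ π[d,y](ρ[y/z](ρ[d/e](S))))) → 8
  π[d](γ[d; COUNT(*)→b]((R ∪ π[d,y](ρ[y/z](ρ[d/e](S)))))) → 8

== RESULT ==
d
1
3
4
5
6
7
8
9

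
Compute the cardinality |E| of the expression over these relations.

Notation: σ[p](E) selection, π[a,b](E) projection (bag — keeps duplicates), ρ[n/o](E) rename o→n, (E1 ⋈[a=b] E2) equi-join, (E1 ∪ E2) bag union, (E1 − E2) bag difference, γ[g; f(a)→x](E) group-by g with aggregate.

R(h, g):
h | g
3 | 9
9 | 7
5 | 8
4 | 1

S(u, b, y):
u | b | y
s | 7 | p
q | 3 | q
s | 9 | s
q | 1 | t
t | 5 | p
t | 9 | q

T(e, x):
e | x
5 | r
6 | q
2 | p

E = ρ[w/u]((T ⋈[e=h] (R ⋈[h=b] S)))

Subexpression sizes:
  T → 3
  R → 4
  S → 6
  (R ⋈[h=b] S) → 4
  (T ⋈[e=h] (R ⋈[h=b] S)) → 1
  ρ[w/u]((T ⋈[e=h] (R ⋈[h=b] S))) → 1

|E| = 1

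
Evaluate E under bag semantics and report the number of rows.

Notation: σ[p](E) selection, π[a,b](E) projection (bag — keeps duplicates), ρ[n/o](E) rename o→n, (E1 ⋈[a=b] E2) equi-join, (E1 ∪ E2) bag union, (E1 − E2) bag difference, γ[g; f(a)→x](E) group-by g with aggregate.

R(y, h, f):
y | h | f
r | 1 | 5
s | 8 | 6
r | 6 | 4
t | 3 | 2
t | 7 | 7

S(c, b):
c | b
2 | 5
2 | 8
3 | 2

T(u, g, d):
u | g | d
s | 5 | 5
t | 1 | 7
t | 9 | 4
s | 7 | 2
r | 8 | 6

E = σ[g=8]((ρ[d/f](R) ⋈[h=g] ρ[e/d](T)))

Per-node cardinality:
  R → 5
  ρ[d/f](R) → 5
  T → 5
  ρ[e/d](T) → 5
  (ρ[d/f](R) ⋈[h=g] ρ[e/d](T)) → 3
  σ[g=8]((ρ[d/f](R) ⋈[h=g] ρ[e/d](T))) → 1

|E| = 1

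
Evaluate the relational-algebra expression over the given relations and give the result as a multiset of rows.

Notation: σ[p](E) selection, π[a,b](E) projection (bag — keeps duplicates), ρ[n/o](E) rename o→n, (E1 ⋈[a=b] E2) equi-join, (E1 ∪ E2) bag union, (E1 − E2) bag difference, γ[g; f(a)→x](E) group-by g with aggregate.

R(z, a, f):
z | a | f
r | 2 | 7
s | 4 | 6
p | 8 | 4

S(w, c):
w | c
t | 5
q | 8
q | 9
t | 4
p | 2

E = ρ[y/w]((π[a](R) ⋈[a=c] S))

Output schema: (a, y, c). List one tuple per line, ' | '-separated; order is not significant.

Row counts bottom-up:
  R → 3
  π[a](R) → 3
  S → 5
  (π[a](R) ⋈[a=c] S) → 3
  ρ[y/w]((π[a](R) ⋈[a=c] S)) → 3

== RESULT ==
a | y | c
2 | p | 2
4 | t | 4
8 | q | 8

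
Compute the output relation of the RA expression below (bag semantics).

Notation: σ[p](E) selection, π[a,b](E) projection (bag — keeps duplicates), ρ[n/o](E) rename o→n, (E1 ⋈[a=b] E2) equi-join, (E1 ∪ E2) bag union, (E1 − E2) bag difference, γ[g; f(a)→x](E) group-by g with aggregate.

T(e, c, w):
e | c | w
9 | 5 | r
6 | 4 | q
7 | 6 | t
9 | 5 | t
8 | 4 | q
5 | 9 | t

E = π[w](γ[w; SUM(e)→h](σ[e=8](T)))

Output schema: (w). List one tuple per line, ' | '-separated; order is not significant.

Row counts bottom-up:
  T → 6
  σ[e=8](T) → 1
  γ[w; SUM(e)→h](σ[e=8](T)) → 1
  π[w](γ[w; SUM(e)→h](σ[e=8](T))) → 1

== RESULT ==
w
q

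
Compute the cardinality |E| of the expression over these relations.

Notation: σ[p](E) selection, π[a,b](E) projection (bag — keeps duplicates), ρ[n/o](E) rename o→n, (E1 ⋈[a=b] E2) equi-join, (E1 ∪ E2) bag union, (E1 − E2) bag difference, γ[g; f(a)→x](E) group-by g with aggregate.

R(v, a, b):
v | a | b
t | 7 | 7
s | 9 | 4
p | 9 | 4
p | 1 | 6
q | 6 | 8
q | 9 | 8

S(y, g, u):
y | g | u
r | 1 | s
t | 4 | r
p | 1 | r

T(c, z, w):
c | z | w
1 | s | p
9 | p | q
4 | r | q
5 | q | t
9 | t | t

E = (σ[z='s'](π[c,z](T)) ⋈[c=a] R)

Stepwise |·|:
  T → 5
  π[c,z](T) → 5
  σ[z='s'](π[c,z](T)) → 1
  R → 6
  (σ[z='s'](π[c,z](T)) ⋈[c=a] R) → 1

|E| = 1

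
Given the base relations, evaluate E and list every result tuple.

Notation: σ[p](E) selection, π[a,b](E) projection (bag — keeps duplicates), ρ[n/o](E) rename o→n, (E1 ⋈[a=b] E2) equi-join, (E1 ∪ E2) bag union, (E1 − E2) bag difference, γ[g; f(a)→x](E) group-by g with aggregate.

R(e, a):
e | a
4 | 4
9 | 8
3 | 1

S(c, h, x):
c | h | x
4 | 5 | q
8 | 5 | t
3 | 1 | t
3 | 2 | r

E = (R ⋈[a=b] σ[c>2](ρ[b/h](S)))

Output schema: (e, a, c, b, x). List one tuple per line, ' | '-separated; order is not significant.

Per-node cardinality:
  R → 3
  S → 4
  ρ[b/h](S) → 4
  σ[c>2](ρ[b/h](S)) → 4
  (R ⋈[a=b] σ[c>2](ρ[b/h](S))) → 1

== RESULT ==
e | a | c | b | x
3 | 1 | 3 | 1 | t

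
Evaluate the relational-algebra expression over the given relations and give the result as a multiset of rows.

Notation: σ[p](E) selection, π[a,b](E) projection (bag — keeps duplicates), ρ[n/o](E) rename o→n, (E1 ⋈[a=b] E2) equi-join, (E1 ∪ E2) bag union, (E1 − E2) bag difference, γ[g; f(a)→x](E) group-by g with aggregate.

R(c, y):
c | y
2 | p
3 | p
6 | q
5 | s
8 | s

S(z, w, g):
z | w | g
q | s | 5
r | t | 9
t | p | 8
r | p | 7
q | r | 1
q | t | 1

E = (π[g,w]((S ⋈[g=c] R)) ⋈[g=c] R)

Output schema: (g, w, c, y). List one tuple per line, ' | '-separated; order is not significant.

Per-node cardinality:
  S → 6
  R → 5
  (S ⋈[g=c] R) → 2
  π[g,w]((S ⋈[g=c] R)) → 2
  R → 5
  (π[g,w]((S ⋈[g=c] R)) ⋈[g=c] R) → 2

== RESULT ==
g | w | c | y
5 | s | 5 | s
8 | p | 8 | s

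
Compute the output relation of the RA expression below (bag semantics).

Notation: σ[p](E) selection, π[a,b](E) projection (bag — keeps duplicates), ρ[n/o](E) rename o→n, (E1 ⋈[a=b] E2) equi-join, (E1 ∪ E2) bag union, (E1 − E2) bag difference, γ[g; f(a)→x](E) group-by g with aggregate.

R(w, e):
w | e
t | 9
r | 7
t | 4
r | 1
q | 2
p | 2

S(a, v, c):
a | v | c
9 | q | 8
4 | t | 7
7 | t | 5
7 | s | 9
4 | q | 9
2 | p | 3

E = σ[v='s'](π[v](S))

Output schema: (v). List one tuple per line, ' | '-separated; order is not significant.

Per-node cardinality:
  S → 6
  π[v](S) → 6
  σ[v='s'](π[v](S)) → 1

== RESULT ==
v
s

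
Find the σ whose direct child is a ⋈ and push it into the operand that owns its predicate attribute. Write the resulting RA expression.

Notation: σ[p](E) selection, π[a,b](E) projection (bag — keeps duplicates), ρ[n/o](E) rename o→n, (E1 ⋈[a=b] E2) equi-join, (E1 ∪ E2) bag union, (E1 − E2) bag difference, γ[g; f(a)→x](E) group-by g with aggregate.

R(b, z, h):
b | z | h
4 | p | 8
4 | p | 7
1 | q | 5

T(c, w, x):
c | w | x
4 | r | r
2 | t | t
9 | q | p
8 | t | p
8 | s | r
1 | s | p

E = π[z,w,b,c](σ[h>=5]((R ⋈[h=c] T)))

σ filters on h, owned by the left side.
E' = π[z,w,b,c]((σ[h>=5](R) ⋈[h=c] T))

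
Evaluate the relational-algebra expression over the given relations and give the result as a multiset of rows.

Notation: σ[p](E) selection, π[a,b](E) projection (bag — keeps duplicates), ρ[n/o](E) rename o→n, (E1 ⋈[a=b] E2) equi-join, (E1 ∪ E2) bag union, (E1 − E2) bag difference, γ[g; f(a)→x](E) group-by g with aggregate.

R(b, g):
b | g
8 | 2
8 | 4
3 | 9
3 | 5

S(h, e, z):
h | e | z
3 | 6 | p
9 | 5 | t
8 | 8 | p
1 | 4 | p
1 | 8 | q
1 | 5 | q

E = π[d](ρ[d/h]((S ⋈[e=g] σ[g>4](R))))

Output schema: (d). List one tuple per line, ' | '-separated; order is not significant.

Subexpression sizes:
  S → 6
  R → 4
  σ[g>4](R) → 2
  (S ⋈[e=g] σ[g>4](R)) → 2
  ρ[d/h]((S ⋈[e=g] σ[g>4](R))) → 2
  π[d](ρ[d/h]((S ⋈[e=g] σ[g>4](R)))) → 2

== RESULT ==
d
1
9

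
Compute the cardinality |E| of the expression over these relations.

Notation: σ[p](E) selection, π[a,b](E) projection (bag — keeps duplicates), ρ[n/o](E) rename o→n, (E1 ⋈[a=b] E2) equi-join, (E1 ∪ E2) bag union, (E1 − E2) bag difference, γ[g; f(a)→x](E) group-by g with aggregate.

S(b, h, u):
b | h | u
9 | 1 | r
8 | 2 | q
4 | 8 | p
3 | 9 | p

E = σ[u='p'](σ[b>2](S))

Subexpression sizes:
  S → 4
  σ[b>2](S) → 4
  σ[u='p'](σ[b>2](S)) → 2

|E| = 2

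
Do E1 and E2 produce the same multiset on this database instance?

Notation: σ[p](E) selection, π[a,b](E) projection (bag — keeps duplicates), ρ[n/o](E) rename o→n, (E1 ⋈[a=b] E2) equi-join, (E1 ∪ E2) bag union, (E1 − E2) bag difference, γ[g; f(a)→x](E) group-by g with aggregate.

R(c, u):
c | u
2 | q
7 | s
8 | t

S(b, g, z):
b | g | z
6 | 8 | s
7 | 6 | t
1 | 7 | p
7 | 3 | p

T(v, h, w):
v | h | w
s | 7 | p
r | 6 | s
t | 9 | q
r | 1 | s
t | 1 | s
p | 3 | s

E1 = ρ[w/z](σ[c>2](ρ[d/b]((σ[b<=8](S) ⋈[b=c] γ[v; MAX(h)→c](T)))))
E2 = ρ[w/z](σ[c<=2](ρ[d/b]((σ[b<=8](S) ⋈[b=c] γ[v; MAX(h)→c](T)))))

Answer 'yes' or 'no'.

E1 stepwise |·|:
  S → 4
  σ[b<=8](S) → 4
  T → 6
  γ[v; MAX(h)→c](T) → 4
  (σ[b<=8](S) ⋈[b=c] γ[v; MAX(h)→c](T)) → 3
  ρ[d/b]((σ[b<=8](S) ⋈[b=c] γ[v; MAX(h)→c](T))) → 3
  σ[c>2](ρ[d/b]((σ[b<=8](S) ⋈[b=c] γ[v; MAX(h)→c](T)))) → 3
  ρ[w/z](σ[c>2](ρ[d/b]((σ[b<=8](S) ⋈[b=c] γ[v; MAX(h)→c](T))))) → 3
E2 stepwise |·|:
  S → 4
  σ[b<=8](S) → 4
  T → 6
  γ[v; MAX(h)→c](T) → 4
  (σ[b<=8](S) ⋈[b=c] γ[v; MAX(h)→c](T)) → 3
  ρ[d/b]((σ[b<=8](S) ⋈[b=c] γ[v; MAX(h)→c](T))) → 3
  σ[c<=2](ρ[d/b]((σ[b<=8](S) ⋈[b=c] γ[v; MAX(h)→c](T)))) → 0
  ρ[w/z](σ[c<=2](ρ[d/b]((σ[b<=8](S) ⋈[b=c] γ[v; MAX(h)→c](T))))) → 0

E1 result:
d | g | w | v | c
6 | 8 | s | r | 6
7 | 3 | p | s | 7
7 | 6 | t | s | 7
E2 result:
d | g | w | v | c
(0 rows)
Witness: (6, 8, 's', 'r', 6) appears 1× in E1 but 0× in E2.

no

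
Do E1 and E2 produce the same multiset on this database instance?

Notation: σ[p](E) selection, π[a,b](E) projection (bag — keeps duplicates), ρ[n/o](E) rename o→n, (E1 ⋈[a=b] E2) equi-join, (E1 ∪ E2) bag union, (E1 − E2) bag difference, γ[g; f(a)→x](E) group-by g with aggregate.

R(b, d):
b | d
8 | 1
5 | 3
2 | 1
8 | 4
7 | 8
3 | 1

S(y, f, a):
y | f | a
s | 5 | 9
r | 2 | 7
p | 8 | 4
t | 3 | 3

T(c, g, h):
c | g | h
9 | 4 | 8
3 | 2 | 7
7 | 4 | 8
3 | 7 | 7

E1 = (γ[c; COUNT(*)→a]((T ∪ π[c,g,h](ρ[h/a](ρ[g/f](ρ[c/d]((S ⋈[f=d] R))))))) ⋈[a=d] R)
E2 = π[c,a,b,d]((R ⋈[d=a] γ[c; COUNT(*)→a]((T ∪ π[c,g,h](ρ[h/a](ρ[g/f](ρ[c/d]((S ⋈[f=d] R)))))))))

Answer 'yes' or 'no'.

E1 per-node cardinality:
  T → 4
  S → 4
  R → 6
  (S ⋈[f=d] R) → 2
  ρ[c/d]((S ⋈[f=d] R)) → 2
  ρ[g/f](ρ[c/d]((S ⋈[f=d] R))) → 2
  ρ[h/a](ρ[g/f](ρ[c/d]((S ⋈[f=d] R)))) → 2
  π[c,g,h](ρ[h/a](ρ[g/f](ρ[c/d]((S ⋈[f=d] R))))) → 2
  (T ∪ π[c,g,h](ρ[h/a](ρ[g/f](ρ[c/d]((S ⋈[f=d] R)))))) → 6
  γ[c; COUNT(*)→a]((T ∪ π[c,g,h](ρ[h/a](ρ[g/f](ρ[c/d]((S ⋈[f=d] R))))))) → 4
  R → 6
  (γ[c; COUNT(*)→a]((T ∪ π[c,g,h](ρ[h/a](ρ[g/f](ρ[c/d]((S ⋈[f=d] R))))))) ⋈[a=d] R) → 10
E2 per-node cardinality:
  R → 6
  T → 4
  S → 4
  R → 6
  (S ⋈[f=d] R) → 2
  ρ[c/d]((S ⋈[f=d] R)) → 2
  ρ[g/f](ρ[c/d]((S ⋈[f=d] R))) → 2
  ρ[h/a](ρ[g/f](ρ[c/d]((S ⋈[f=d] R)))) → 2
  π[c,g,h](ρ[h/a](ρ[g/f](ρ[c/d]((S ⋈[f=d] R))))) → 2
  (T ∪ π[c,g,h](ρ[h/a](ρ[g/f](ρ[c/d]((S ⋈[f=d] R)))))) → 6
  γ[c; COUNT(*)→a]((T ∪ π[c,g,h](ρ[h/a](ρ[g/f](ρ[c/d]((S ⋈[f=d] R))))))) → 4
  (R ⋈[d=a] γ[c; COUNT(*)→a]((T ∪ π[c,g,h](ρ[h/a](ρ[g/f](ρ[c/d]((S ⋈[f=d] R)))))))) → 10
  π[c,a,b,d]((R ⋈[d=a] γ[c; COUNT(*)→a]((T ∪ π[c,g,h](ρ[h/a](ρ[g/f](ρ[c/d]((S ⋈[f=d] R))))))))) → 10

E1 and E2 produce the same multiset:
c | a | b | d
3 | 3 | 5 | 3
7 | 1 | 2 | 1
7 | 1 | 3 | 1
7 | 1 | 8 | 1
8 | 1 | 2 | 1
8 | 1 | 3 | 1
8 | 1 | 8 | 1
9 | 1 | 2 | 1
9 | 1 | 3 | 1
9 | 1 | 8 | 1

yes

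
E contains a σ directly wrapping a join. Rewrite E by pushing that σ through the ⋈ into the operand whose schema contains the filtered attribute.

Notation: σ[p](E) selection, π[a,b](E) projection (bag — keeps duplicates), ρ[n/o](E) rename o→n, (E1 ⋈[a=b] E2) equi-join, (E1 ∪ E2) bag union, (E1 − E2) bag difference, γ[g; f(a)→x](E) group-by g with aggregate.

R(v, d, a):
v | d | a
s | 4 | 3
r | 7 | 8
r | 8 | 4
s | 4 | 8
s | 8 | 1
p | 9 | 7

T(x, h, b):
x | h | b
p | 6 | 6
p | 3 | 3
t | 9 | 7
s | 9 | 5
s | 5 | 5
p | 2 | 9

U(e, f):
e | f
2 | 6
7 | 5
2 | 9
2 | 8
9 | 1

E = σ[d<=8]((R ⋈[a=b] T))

σ filters on d, owned by the left side.
E' = (σ[d<=8](R) ⋈[a=b] T)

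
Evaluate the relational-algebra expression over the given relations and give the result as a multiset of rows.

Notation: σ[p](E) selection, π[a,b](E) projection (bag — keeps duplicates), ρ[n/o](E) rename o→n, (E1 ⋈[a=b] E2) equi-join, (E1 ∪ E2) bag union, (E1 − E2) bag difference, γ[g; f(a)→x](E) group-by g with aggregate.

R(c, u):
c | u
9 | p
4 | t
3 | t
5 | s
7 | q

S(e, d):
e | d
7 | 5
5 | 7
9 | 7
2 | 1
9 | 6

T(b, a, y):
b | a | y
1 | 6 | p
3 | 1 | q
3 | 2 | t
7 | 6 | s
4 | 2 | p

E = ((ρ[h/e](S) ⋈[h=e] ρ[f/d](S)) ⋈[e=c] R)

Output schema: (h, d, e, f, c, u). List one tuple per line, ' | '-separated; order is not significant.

Subexpression sizes:
  S → 5
  ρ[h/e](S) → 5
  S → 5
  ρ[f/d](S) → 5
  (ρ[h/e](S) ⋈[h=e] ρ[f/d](S)) → 7
  R → 5
  ((ρ[h/e](S) ⋈[h=e] ρ[f/d](S)) ⋈[e=c] R) → 6

== RESULT ==
h | d | e | f | c | u
5 | 7 | 5 | 7 | 5 | s
7 | 5 | 7 | 5 | 7 | q
9 | 6 | 9 | 6 | 9 | p
9 | 6 | 9 | 7 | 9 | p
9 | 7 | 9 | 6 | 9 | p
9 | 7 | 9 | 7 | 9 | p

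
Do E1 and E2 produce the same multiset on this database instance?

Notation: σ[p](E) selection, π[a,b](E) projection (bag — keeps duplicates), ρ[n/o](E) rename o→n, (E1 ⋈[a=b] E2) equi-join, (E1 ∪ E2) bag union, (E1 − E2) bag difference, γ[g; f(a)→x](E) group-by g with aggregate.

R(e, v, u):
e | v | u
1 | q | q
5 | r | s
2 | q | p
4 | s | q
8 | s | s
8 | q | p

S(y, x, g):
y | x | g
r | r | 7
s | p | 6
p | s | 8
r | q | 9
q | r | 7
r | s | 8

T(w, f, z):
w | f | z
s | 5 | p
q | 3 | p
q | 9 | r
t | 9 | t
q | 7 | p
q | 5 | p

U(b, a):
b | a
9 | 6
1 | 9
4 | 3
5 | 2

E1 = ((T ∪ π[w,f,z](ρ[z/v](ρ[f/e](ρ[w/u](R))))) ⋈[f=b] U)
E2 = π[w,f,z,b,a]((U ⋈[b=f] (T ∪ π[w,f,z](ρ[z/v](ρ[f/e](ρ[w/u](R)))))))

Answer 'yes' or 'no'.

E1 stepwise |·|:
  T → 6
  R → 6
  ρ[w/u](R) → 6
  ρ[f/e](ρ[w/u](R)) → 6
  ρ[z/v](ρ[f/e](ρ[w/u](R))) → 6
  π[w,f,z](ρ[z/v](ρ[f/e](ρ[w/u](R)))) → 6
  (T ∪ π[w,f,z](ρ[z/v](ρ[f/e](ρ[w/u](R))))) → 12
  U → 4
  ((T ∪ π[w,f,z](ρ[z/v](ρ[f/e](ρ[w/u](R))))) ⋈[f=b] U) → 7
E2 stepwise |·|:
  U → 4
  T → 6
  R → 6
  ρ[w/u](R) → 6
  ρ[f/e](ρ[w/u](R)) → 6
  ρ[z/v](ρ[f/e](ρ[w/u](R))) → 6
  π[w,f,z](ρ[z/v](ρ[f/e](ρ[w/u](R)))) → 6
  (T ∪ π[w,f,z](ρ[z/v](ρ[f/e](ρ[w/u](R))))) → 12
  (U ⋈[b=f] (T ∪ π[w,f,z](ρ[z/v](ρ[f/e](ρ[w/u](R)))))) → 7
  π[w,f,z,b,a]((U ⋈[b=f] (T ∪ π[w,f,z](ρ[z/v](ρ[f/e](ρ[w/u](R))))))) → 7

E1 and E2 produce the same multiset:
w | f | z | b | a
q | 1 | q | 1 | 9
q | 4 | s | 4 | 3
q | 5 | p | 5 | 2
q | 9 | r | 9 | 6
s | 5 | p | 5 | 2
s | 5 | r | 5 | 2
t | 9 | t | 9 | 6

yes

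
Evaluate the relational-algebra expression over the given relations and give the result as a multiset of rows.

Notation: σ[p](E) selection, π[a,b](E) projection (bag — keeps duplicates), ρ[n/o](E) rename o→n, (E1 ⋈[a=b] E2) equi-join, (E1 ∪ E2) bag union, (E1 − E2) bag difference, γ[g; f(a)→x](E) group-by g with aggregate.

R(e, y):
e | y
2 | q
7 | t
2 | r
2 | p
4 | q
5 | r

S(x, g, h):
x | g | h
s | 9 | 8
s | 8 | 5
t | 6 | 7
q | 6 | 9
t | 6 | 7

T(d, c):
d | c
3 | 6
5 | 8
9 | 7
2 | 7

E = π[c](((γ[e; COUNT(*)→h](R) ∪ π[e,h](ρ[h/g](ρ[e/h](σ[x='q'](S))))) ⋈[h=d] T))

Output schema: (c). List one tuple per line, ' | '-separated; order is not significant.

Per-node cardinality:
  R → 6
  γ[e; COUNT(*)→h](R) → 4
  S → 5
  σ[x='q'](S) → 1
  ρ[e/h](σ[x='q'](S)) → 1
  ρ[h/g](ρ[e/h](σ[x='q'](S))) → 1
  π[e,h](ρ[h/g](ρ[e/h](σ[x='q'](S)))) → 1
  (γ[e; COUNT(*)→h](R) ∪ π[e,h](ρ[h/g](ρ[e/h](σ[x='q'](S))))) → 5
  T → 4
  ((γ[e; COUNT(*)→h](R) ∪ π[e,h](ρ[h/g](ρ[e/h](σ[x='q'](S))))) ⋈[h=d] T) → 1
  π[c](((γ[e; COUNT(*)→h](R) ∪ π[e,h](ρ[h/g](ρ[e/h](σ[x='q'](S))))) ⋈[h=d] T)) → 1

== RESULT ==
c
6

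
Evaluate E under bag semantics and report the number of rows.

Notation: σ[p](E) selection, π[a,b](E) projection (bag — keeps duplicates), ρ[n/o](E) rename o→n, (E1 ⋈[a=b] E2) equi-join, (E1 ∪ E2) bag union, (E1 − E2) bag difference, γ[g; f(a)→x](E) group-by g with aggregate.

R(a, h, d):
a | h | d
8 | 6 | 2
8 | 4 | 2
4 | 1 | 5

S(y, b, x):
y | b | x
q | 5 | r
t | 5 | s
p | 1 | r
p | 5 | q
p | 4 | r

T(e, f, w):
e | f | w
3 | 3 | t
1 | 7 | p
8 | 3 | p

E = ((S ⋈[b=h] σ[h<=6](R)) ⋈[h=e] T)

Row counts bottom-up:
  S → 5
  R → 3
  σ[h<=6](R) → 3
  (S ⋈[b=h] σ[h<=6](R)) → 2
  T → 3
  ((S ⋈[b=h] σ[h<=6](R)) ⋈[h=e] T) → 1

|E| = 1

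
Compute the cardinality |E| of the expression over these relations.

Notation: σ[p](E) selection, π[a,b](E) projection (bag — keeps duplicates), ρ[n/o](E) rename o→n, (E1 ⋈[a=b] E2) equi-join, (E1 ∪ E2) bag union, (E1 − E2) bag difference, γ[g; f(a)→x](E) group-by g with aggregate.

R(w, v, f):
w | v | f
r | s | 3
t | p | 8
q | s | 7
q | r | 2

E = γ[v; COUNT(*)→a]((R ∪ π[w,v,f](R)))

Row counts bottom-up:
  R → 4
  R → 4
  π[w,v,f](R) → 4
  (R ∪ π[w,v,f](R)) → 8
  γ[v; COUNT(*)→a]((R ∪ π[w,v,f](R))) → 3

|E| = 3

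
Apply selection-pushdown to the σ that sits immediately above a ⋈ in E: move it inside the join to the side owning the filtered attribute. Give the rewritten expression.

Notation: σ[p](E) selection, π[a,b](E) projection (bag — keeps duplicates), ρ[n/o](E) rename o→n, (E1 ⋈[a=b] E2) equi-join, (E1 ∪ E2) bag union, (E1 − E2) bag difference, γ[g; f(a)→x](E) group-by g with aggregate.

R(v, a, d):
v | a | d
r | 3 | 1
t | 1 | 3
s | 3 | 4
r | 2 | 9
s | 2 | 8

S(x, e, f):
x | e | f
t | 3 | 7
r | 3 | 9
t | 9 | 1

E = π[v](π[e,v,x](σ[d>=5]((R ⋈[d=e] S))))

σ filters on d, owned by the left side.
E' = π[v](π[e,v,x]((σ[d>=5](R) ⋈[d=e] S)))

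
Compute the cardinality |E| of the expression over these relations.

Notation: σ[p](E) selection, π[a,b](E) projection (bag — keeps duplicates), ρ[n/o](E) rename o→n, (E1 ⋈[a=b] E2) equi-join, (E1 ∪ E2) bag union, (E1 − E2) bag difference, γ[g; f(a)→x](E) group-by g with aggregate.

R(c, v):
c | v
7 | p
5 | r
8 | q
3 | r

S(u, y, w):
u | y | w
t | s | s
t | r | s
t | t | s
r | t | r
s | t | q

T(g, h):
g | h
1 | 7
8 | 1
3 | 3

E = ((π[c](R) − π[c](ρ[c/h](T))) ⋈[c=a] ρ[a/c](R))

Row counts bottom-up:
  R → 4
  π[c](R) → 4
  T → 3
  ρ[c/h](T) → 3
  π[c](ρ[c/h](T)) → 3
  (π[c](R) − π[c](ρ[c/h](T))) → 2
  R → 4
  ρ[a/c](R) → 4
  ((π[c](R) − π[c](ρ[c/h](T))) ⋈[c=a] ρ[a/c](R)) → 2

|E| = 2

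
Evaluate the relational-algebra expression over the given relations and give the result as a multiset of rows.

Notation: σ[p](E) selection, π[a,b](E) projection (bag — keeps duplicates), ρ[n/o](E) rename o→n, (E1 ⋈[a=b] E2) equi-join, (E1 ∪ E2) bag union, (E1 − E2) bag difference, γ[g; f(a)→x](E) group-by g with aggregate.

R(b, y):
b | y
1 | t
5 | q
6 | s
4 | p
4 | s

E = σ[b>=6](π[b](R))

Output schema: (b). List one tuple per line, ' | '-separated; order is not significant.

Subexpression sizes:
  R → 5
  π[b](R) → 5
  σ[b>=6](π[b](R)) → 1

== RESULT ==
b
6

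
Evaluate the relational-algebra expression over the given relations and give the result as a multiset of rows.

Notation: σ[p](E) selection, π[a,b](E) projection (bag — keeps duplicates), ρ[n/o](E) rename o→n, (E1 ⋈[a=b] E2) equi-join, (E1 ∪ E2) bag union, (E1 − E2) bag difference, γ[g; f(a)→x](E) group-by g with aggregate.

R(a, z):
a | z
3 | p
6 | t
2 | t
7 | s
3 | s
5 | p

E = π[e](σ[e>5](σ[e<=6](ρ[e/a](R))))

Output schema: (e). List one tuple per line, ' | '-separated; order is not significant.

Stepwise |·|:
  R → 6
  ρ[e/a](R) → 6
  σ[e<=6](ρ[e/a](R)) → 5
  σ[e>5](σ[e<=6](ρ[e/a](R))) → 1
  π[e](σ[e>5](σ[e<=6](ρ[e/a](R)))) → 1

== RESULT ==
e
6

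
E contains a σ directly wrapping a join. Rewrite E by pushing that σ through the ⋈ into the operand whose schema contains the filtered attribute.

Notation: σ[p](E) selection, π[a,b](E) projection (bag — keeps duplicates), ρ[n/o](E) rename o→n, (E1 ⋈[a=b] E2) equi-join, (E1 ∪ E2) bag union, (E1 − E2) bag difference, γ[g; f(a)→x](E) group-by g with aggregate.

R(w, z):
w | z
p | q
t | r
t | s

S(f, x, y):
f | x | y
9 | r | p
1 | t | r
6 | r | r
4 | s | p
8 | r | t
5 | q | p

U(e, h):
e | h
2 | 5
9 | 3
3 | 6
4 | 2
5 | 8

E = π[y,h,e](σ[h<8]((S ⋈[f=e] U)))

σ filters on h, owned by the right side.
E' = π[y,h,e]((S ⋈[f=e] σ[h<8](U)))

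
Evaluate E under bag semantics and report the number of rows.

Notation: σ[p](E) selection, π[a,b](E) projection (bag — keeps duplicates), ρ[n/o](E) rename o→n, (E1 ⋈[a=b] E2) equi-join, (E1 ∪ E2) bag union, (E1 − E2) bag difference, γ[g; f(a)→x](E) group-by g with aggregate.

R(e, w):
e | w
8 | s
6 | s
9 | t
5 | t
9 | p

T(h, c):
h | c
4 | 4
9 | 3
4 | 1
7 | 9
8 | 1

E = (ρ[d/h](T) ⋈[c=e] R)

Row counts bottom-up:
  T → 5
  ρ[d/h](T) → 5
  R → 5
  (ρ[d/h](T) ⋈[c=e] R) → 2

|E| = 2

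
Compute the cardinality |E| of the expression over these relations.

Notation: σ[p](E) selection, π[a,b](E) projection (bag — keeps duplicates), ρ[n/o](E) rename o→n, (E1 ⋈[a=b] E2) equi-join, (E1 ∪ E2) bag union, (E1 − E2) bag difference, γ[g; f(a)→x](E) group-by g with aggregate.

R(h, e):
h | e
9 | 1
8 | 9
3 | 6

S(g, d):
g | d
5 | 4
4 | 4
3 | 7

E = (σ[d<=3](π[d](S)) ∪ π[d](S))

Subexpression sizes:
  S → 3
  π[d](S) → 3
  σ[d<=3](π[d](S)) → 0
  S → 3
  π[d](S) → 3
  (σ[d<=3](π[d](S)) ∪ π[d](S)) → 3

|E| = 3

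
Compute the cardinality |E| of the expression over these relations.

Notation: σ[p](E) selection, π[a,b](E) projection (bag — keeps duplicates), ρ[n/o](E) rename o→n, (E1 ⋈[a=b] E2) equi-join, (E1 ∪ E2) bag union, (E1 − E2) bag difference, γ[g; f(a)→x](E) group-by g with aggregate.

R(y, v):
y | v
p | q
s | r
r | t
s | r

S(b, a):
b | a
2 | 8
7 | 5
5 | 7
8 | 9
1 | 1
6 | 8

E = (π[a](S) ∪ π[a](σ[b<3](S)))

Stepwise |·|:
  S → 6
  π[a](S) → 6
  S → 6
  σ[b<3](S) → 2
  π[a](σ[b<3](S)) → 2
  (π[a](S) ∪ π[a](σ[b<3](S))) → 8

|E| = 8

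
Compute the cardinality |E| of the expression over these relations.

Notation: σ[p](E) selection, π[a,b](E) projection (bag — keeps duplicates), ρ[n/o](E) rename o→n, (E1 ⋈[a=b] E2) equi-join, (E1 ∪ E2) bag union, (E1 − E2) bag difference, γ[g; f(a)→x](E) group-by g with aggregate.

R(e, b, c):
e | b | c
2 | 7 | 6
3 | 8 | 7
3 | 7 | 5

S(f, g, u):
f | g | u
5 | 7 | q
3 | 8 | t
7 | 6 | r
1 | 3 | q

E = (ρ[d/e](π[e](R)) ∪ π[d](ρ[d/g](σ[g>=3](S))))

Row counts bottom-up:
  R → 3
  π[e](R) → 3
  ρ[d/e](π[e](R)) → 3
  S → 4
  σ[g>=3](S) → 4
  ρ[d/g](σ[g>=3](S)) → 4
  π[d](ρ[d/g](σ[g>=3](S))) → 4
  (ρ[d/e](π[e](R)) ∪ π[d](ρ[d/g](σ[g>=3](S)))) → 7

|E| = 7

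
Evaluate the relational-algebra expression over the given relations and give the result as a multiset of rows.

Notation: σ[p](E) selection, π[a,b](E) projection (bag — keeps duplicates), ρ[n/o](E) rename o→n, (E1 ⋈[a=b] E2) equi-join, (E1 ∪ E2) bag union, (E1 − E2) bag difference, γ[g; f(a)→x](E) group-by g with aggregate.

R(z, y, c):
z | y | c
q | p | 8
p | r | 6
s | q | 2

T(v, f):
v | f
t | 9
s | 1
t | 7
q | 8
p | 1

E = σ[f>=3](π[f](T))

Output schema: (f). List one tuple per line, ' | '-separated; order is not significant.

Subexpression sizes:
  T → 5
  π[f](T) → 5
  σ[f>=3](π[f](T)) → 3

== RESULT ==
f
7
8
9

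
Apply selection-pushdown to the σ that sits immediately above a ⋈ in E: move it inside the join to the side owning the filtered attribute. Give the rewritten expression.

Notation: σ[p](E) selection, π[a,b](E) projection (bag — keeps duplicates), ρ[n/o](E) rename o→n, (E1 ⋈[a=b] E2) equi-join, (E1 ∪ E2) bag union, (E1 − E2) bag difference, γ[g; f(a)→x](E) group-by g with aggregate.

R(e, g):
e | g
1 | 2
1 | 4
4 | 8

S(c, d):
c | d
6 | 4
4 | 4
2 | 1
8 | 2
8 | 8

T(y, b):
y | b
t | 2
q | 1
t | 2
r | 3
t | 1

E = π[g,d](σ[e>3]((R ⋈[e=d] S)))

σ filters on e, owned by the left side.
E' = π[g,d]((σ[e>3](R) ⋈[e=d] S))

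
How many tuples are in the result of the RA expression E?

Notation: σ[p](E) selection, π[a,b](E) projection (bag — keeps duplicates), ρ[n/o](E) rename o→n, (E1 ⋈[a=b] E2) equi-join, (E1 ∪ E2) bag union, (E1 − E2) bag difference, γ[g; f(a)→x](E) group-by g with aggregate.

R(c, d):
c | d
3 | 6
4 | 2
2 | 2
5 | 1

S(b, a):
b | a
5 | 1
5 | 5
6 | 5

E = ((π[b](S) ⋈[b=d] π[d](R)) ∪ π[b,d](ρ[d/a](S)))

Row counts bottom-up:
  S → 3
  π[b](S) → 3
  R → 4
  π[d](R) → 4
  (π[b](S) ⋈[b=d] π[d](R)) → 1
  S → 3
  ρ[d/a](S) → 3
  π[b,d](ρ[d/a](S)) → 3
  ((π[b](S) ⋈[b=d] π[d](R)) ∪ π[b,d](ρ[d/a](S))) → 4

|E| = 4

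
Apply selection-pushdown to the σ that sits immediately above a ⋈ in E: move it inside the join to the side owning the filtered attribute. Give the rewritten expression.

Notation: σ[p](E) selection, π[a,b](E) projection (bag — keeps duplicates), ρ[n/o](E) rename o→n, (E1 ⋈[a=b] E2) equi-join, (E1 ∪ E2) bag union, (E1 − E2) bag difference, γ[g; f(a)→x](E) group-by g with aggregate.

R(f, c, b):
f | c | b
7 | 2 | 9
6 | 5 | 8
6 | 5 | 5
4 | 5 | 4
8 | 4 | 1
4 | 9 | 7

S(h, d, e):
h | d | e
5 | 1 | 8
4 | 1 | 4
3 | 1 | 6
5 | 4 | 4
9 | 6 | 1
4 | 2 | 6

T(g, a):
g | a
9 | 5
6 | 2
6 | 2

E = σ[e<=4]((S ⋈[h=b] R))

σ filters on e, owned by the left side.
E' = (σ[e<=4](S) ⋈[h=b] R)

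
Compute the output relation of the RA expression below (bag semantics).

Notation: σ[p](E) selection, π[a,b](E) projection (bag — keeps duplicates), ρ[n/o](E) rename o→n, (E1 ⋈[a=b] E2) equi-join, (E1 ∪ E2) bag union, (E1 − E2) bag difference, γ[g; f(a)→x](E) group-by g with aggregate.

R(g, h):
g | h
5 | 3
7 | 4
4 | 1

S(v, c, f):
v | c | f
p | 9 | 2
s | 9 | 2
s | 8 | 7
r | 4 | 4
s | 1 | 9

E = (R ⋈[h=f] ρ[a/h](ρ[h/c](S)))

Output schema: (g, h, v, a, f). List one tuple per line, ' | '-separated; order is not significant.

Row counts bottom-up:
  R → 3
  S → 5
  ρ[h/c](S) → 5
  ρ[a/h](ρ[h/c](S)) → 5
  (R ⋈[h=f] ρ[a/h](ρ[h/c](S))) → 1

== RESULT ==
g | h | v | a | f
7 | 4 | r | 4 | 4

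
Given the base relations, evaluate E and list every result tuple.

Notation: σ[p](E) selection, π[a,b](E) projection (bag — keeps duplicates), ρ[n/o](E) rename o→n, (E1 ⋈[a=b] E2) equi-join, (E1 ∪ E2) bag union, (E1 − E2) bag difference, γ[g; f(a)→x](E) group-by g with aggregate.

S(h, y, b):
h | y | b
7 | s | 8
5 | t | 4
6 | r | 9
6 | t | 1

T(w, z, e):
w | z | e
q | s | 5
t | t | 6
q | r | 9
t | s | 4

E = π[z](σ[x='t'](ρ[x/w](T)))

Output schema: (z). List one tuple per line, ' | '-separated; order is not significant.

Per-node cardinality:
  T → 4
  ρ[x/w](T) → 4
  σ[x='t'](ρ[x/w](T)) → 2
  π[z](σ[x='t'](ρ[x/w](T))) → 2

== RESULT ==
z
s
t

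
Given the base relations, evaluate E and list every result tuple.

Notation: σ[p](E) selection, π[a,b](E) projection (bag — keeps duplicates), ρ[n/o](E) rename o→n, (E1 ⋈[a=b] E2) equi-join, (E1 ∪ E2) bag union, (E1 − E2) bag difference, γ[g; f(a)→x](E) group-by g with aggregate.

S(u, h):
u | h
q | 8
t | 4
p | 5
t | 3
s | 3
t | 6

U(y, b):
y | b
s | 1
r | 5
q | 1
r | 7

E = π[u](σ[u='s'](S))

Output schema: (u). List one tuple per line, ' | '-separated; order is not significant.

Row counts bottom-up:
  S → 6
  σ[u='s'](S) → 1
  π[u](σ[u='s'](S)) → 1

== RESULT ==
u
s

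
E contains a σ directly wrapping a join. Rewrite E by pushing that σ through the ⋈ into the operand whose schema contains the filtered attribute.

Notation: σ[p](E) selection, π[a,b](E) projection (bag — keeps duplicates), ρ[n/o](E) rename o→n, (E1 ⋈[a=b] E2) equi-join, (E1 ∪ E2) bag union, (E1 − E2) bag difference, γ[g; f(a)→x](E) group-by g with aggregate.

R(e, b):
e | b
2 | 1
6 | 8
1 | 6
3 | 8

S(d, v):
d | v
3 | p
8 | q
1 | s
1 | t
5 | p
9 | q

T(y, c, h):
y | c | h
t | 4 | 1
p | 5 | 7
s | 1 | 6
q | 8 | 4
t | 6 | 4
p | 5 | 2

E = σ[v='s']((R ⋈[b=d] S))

σ filters on v, owned by the right side.
E' = (R ⋈[b=d] σ[v='s'](S))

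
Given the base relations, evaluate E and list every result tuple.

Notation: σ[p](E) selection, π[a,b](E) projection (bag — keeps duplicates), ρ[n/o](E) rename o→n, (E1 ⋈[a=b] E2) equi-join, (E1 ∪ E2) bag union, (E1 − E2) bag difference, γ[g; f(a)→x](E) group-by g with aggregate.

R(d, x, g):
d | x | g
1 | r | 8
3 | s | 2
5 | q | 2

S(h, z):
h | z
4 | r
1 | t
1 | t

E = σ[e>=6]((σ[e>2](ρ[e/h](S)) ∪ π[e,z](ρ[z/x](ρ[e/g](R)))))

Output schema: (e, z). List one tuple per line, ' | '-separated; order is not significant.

Stepwise |·|:
  S → 3
  ρ[e/h](S) → 3
  σ[e>2](ρ[e/h](S)) → 1
  R → 3
  ρ[e/g](R) → 3
  ρ[z/x](ρ[e/g](R)) → 3
  π[e,z](ρ[z/x](ρ[e/g](R))) → 3
  (σ[e>2](ρ[e/h](S)) ∪ π[e,z](ρ[z/x](ρ[e/g](R)))) → 4
  σ[e>=6]((σ[e>2](ρ[e/h](S)) ∪ π[e,z](ρ[z/x](ρ[e/g](R))))) → 1

== RESULT ==
e | z
8 | r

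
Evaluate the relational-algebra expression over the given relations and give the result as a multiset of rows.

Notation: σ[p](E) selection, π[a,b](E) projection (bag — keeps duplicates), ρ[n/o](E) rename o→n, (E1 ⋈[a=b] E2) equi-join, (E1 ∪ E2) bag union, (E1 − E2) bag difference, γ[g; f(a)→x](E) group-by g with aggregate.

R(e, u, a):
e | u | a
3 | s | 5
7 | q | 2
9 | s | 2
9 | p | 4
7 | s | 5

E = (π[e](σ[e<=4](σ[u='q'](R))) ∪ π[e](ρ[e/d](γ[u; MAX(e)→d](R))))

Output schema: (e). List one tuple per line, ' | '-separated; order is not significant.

Subexpression sizes:
  R → 5
  σ[u='q'](R) → 1
  σ[e<=4](σ[u='q'](R)) → 0
  π[e](σ[e<=4](σ[u='q'](R))) → 0
  R → 5
  γ[u; MAX(e)→d](R) → 3
  ρ[e/d](γ[u; MAX(e)→d](R)) → 3
  π[e](ρ[e/d](γ[u; MAX(e)→d](R))) → 3
  (π[e](σ[e<=4](σ[u='q'](R))) ∪ π[e](ρ[e/d](γ[u; MAX(e)→d](R)))) → 3

== RESULT ==
e
7
9
9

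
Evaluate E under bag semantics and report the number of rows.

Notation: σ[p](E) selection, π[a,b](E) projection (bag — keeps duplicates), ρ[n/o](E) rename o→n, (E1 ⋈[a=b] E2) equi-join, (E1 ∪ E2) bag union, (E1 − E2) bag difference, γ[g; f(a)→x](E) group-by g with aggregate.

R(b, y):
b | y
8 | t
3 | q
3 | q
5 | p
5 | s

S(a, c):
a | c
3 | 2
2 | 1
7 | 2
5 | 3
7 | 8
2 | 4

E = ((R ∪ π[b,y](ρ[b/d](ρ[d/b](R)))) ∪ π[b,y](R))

Row counts bottom-up:
  R → 5
  R → 5
  ρ[d/b](R) → 5
  ρ[b/d](ρ[d/b](R)) → 5
  π[b,y](ρ[b/d](ρ[d/b](R))) → 5
  (R ∪ π[b,y](ρ[b/d](ρ[d/b](R)))) → 10
  R → 5
  π[b,y](R) → 5
  ((R ∪ π[b,y](ρ[b/d](ρ[d/b](R)))) ∪ π[b,y](R)) → 15

|E| = 15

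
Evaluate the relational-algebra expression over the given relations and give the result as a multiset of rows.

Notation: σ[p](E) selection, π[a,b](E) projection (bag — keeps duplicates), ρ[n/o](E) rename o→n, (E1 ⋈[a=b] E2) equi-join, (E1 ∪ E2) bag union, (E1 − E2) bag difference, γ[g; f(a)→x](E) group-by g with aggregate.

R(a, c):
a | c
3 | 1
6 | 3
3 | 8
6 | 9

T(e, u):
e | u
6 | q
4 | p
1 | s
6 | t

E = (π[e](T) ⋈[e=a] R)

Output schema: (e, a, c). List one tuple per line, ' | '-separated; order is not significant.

Per-node cardinality:
  T → 4
  π[e](T) → 4
  R → 4
  (π[e](T) ⋈[e=a] R) → 4

== RESULT ==
e | a | c
6 | 6 | 3
6 | 6 | 3
6 | 6 | 9
6 | 6 | 9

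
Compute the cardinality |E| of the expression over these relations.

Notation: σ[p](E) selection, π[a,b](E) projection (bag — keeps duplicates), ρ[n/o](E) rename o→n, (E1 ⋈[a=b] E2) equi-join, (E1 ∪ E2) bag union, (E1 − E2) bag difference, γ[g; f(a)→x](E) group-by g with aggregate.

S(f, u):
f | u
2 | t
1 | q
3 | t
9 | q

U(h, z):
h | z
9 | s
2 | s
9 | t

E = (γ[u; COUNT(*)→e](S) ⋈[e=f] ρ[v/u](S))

Stepwise |·|:
  S → 4
  γ[u; COUNT(*)→e](S) → 2
  S → 4
  ρ[v/u](S) → 4
  (γ[u; COUNT(*)→e](S) ⋈[e=f] ρ[v/u](S)) → 2

|E| = 2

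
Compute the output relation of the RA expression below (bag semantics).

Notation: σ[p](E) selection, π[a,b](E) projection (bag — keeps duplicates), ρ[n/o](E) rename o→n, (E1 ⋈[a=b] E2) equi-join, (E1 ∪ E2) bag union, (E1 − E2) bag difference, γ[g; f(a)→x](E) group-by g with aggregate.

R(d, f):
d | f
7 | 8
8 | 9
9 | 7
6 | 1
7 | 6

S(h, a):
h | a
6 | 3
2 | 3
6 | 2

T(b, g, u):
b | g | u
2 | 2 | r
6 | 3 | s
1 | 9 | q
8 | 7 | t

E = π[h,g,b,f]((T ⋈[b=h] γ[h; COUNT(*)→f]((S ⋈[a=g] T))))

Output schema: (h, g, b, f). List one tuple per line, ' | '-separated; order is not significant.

Row counts bottom-up:
  T → 4
  S → 3
  T → 4
  (S ⋈[a=g] T) → 3
  γ[h; COUNT(*)→f]((S ⋈[a=g] T)) → 2
  (T ⋈[b=h] γ[h; COUNT(*)→f]((S ⋈[a=g] T))) → 2
  π[h,g,b,f]((T ⋈[b=h] γ[h; COUNT(*)→f]((S ⋈[a=g] T)))) → 2

== RESULT ==
h | g | b | f
2 | 2 | 2 | 1
6 | 3 | 6 | 2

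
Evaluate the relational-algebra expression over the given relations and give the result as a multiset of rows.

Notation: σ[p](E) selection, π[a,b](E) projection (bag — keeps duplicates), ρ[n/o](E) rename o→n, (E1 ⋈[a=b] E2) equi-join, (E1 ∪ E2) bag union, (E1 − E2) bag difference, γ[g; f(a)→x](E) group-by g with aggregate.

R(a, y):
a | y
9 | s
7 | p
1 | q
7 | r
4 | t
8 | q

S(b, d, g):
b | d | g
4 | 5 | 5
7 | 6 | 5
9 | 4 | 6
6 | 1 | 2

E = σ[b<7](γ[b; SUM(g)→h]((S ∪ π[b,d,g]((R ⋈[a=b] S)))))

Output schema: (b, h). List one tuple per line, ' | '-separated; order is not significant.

Stepwise |·|:
  S → 4
  R → 6
  S → 4
  (R ⋈[a=b] S) → 4
  π[b,d,g]((R ⋈[a=b] S)) → 4
  (S ∪ π[b,d,g]((R ⋈[a=b] S))) → 8
  γ[b; SUM(g)→h]((S ∪ π[b,d,g]((R ⋈[a=b] S)))) → 4
  σ[b<7](γ[b; SUM(g)→h]((S ∪ π[b,d,g]((R ⋈[a=b] S))))) → 2

== RESULT ==
b | h
4 | 10
6 | 2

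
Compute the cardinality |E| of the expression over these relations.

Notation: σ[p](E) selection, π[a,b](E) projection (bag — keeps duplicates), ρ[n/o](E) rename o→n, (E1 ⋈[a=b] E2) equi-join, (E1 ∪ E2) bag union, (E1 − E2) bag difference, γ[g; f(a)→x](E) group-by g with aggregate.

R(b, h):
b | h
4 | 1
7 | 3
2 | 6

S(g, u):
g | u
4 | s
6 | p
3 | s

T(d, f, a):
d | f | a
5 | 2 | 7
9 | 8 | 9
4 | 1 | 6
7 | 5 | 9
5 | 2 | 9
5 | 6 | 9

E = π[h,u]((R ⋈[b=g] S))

Stepwise |·|:
  R → 3
  S → 3
  (R ⋈[b=g] S) → 1
  π[h,u]((R ⋈[b=g] S)) → 1

|E| = 1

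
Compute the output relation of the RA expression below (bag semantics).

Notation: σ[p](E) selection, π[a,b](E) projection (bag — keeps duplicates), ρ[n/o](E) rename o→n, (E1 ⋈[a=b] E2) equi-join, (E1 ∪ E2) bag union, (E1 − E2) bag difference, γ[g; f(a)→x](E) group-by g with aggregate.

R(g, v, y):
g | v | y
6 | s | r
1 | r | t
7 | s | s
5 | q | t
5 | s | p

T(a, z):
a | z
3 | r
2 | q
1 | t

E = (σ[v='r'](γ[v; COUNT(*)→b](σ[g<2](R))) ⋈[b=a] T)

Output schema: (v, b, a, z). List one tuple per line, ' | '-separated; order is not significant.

Per-node cardinality:
  R → 5
  σ[g<2](R) → 1
  γ[v; COUNT(*)→b](σ[g<2](R)) → 1
  σ[v='r'](γ[v; COUNT(*)→b](σ[g<2](R))) → 1
  T → 3
  (σ[v='r'](γ[v; COUNT(*)→b](σ[g<2](R))) ⋈[b=a] T) → 1

== RESULT ==
v | b | a | z
r | 1 | 1 | t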